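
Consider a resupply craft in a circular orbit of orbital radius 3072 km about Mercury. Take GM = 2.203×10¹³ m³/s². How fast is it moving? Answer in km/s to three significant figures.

v ≈ 2.68 km/s

r = 3072 km = 3.072×10⁶ m.
For a circular orbit v = √(μ/r) = √(2.203×10¹³ / 3.072×10⁶) = √(7.171×10⁶) = 2678 m/s.
That is 2.678 km/s.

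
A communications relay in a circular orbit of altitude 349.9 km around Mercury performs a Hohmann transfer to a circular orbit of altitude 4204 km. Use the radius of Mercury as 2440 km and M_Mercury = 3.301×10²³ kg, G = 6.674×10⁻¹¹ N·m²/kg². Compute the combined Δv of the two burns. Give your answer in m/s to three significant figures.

Δv_total ≈ 945 m/s

μ = GM = 6.674×10⁻¹¹ × 3.301×10²³ = 2.203×10¹³ m³/s².
r₁ = 2440 + 349.9 = 2789.9 km = 2.7899×10⁶ m.
r₂ = 2440 + 4204 = 6644.0 km = 6.6440×10⁶ m.
Transfer ellipse a_t = (r₁ + r₂)/2 = 4.717×10⁶ m.
At r₁: circular v_c1 = √(μ/r₁) = 2810 m/s; transfer-periherm v_p = √[μ(2/r₁ − 1/a_t)] = 3335 m/s.
Δv₁ = v_p − v_c1 = 525.0 m/s.
At r₂: circular v_c2 = √(μ/r₂) = 1821 m/s; transfer-apoherm v_a = √[μ(2/r₂ − 1/a_t)] = 1400 m/s.
Δv₂ = v_c2 − v_a = 420.5 m/s.
Total Δv = Δv₁ + Δv₂ = 945.5 m/s.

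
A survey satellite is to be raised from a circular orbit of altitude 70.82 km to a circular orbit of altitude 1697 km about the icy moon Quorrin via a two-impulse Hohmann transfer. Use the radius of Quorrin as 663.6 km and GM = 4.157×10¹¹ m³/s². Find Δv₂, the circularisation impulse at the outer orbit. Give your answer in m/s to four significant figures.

Δv ≈ 130.6 m/s

r₁ = 663.6 + 70.82 = 734.42 km = 7.3442×10⁵ m.
r₂ = 663.6 + 1697 = 2360.6 km = 2.3606×10⁶ m.
Transfer ellipse a_t = (r₁ + r₂)/2 = 1.548×10⁶ m.
At r₁: circular v_c1 = √(μ/r₁) = 752.3 m/s; transfer-periapsis v_p = √[μ(2/r₁ − 1/a_t)] = 929.2 m/s.
At r₂: circular v_c2 = √(μ/r₂) = 419.6 m/s; transfer-apoapsis v_a = √[μ(2/r₂ − 1/a_t)] = 289.1 m/s.
Δv₂ = v_c2 − v_a = 130.6 m/s.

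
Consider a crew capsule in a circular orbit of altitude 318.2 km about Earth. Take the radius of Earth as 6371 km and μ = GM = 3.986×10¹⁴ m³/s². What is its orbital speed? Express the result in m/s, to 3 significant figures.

r = 6371 + 318.2 = 6689.2 km = 6.6892×10⁶ m.
For a circular orbit v = √(μ/r) = √(3.986×10¹⁴ / 6.689×10⁶) = √(5.959×10⁷) = 7719 m/s.

v ≈ 7720 m/s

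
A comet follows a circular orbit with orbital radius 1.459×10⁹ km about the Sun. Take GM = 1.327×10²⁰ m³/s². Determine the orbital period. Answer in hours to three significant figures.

r = 1.459×10⁹ km = 1.459×10¹² m.
Kepler's third law: T = 2π√(r³/μ) = 2π√((1.459×10¹²)³ / 1.327×10²⁰).
r³/μ = 2.340×10¹⁶ s², so T = 2π × 1.530×10⁸ = 9.612×10⁸ s.
Converting: 9.612×10⁸ s ÷ 3600 = 2.670×10⁵ hours.

T ≈ 267000 hours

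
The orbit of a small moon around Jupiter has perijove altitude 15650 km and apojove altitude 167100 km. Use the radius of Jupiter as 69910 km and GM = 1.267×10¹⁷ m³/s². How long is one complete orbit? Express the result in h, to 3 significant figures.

T ≈ 10.0 h

r_p = 69910 + 15650 = 85560 km = 8.5560×10⁷ m.
r_a = 69910 + 167100 = 237010 km = 2.3701×10⁸ m.
Semi-major axis a = (r_p + r_a)/2 = (85560 + 2.3701×10⁵)/2 = 1.6128×10⁵ km = 1.613×10⁸ m.
By Kepler's third law T = 2π√(a³/μ) = 2π × 5.754×10³ = 3.616×10⁴ s.
= 10.04 h.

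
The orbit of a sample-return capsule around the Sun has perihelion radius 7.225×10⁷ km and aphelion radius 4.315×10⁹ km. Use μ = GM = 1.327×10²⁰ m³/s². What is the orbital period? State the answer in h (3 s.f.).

T ≈ 492000 h

Semi-major axis a = (r_p + r_a)/2 = (7.2250×10⁷ + 4.3150×10⁹)/2 = 2.1936×10⁹ km = 2.194×10¹² m.
By Kepler's third law T = 2π√(a³/μ) = 2π × 2.820×10⁸ = 1.772×10⁹ s.
= 4.922×10⁵ h.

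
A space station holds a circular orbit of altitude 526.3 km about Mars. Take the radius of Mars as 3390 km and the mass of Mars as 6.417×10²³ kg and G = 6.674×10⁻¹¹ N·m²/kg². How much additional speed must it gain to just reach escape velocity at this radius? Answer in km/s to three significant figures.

Δv ≈ 1.37 km/s

μ = GM = 6.674×10⁻¹¹ × 6.417×10²³ = 4.283×10¹³ m³/s².
r = 3390 + 526.3 = 3916.3 km = 3.9163×10⁶ m.
Circular speed v_c = √(μ/r) = 3307 m/s.
Escape speed v_esc = √(2μ/r) = √2 × v_c = 4677 m/s.
Δv = v_esc − v_c = 1370 m/s = 1.370 km/s.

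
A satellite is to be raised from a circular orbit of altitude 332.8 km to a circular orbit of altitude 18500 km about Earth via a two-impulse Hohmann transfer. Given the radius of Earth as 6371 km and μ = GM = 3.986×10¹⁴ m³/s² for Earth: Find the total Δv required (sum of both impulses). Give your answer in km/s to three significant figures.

r₁ = 6371 + 332.8 = 6703.8 km = 6.7038×10⁶ m.
r₂ = 6371 + 18500 = 24871 km = 2.4871×10⁷ m.
Transfer ellipse a_t = (r₁ + r₂)/2 = 1.579×10⁷ m.
At r₁: circular v_c1 = √(μ/r₁) = 7711 m/s; transfer-perigee v_p = √[μ(2/r₁ − 1/a_t)] = 9678 m/s.
Δv₁ = v_p − v_c1 = 1967 m/s.
At r₂: circular v_c2 = √(μ/r₂) = 4003 m/s; transfer-apogee v_a = √[μ(2/r₂ − 1/a_t)] = 2609 m/s.
Δv₂ = v_c2 − v_a = 1395 m/s.
Total Δv = Δv₁ + Δv₂ = 3362 m/s = 3.362 km/s.

Δv_total ≈ 3.36 km/s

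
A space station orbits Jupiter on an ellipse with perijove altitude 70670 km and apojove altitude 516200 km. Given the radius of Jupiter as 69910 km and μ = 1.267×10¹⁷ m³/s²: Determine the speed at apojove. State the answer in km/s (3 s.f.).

r_p = 69910 + 70670 = 140580 km = 1.4058×10⁸ m.
r_a = 69910 + 516200 = 586110 km = 5.8611×10⁸ m.
Semi-major axis a = (r_p + r_a)/2 = 3.6334×10⁵ km = 3.633×10⁸ m.
Vis-viva: v² = μ(2/r − 1/a) = 1.267×10¹⁷ × (3.412×10⁻⁹ − 2.752×10⁻⁹) = 8.364×10⁷ m²/s².
v = 9145 m/s = 9.145 km/s.

v ≈ 9.15 km/s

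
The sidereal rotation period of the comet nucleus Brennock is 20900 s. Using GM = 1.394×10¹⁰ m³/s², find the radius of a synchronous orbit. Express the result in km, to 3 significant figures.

A synchronous orbit has period T, so by Kepler's third law a = (μT²/4π²)^(1/3).
μT²/4π² = 1.394×10¹⁰ × (2.090×10⁴)² / 39.48 = 1.542×10¹⁷ m³.
a = 5.363×10⁵ m = 536.29 km.

r_sync ≈ 536 km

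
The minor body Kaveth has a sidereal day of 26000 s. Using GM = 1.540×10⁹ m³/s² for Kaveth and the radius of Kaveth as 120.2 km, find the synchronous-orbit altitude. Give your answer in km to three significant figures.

h_sync ≈ 177 km

A synchronous orbit has period T, so by Kepler's third law a = (μT²/4π²)^(1/3).
μT²/4π² = 1.540×10⁹ × (2.600×10⁴)² / 39.48 = 2.637×10¹⁶ m³.
a = 2.976×10⁵ m = 297.65 km.
Altitude h = a − R = 297.65 − 120.2 = 177.45 km.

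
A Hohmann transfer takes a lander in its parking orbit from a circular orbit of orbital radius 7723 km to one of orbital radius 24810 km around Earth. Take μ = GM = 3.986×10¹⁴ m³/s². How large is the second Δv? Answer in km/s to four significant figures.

Δv ≈ 1.246 km/s

r₁ = 7723 km = 7.723×10⁶ m.
r₂ = 24810 km = 2.481×10⁷ m.
Transfer ellipse a_t = (r₁ + r₂)/2 = 1.627×10⁷ m.
At r₁: circular v_c1 = √(μ/r₁) = 7184 m/s; transfer-perigee v_p = √[μ(2/r₁ − 1/a_t)] = 8872 m/s.
At r₂: circular v_c2 = √(μ/r₂) = 4008 m/s; transfer-apogee v_a = √[μ(2/r₂ − 1/a_t)] = 2762 m/s.
Δv₂ = v_c2 − v_a = 1246 m/s.
= 1.246 km/s.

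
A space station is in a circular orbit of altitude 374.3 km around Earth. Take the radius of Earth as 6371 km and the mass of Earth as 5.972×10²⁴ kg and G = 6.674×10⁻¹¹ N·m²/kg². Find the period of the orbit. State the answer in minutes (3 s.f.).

T ≈ 91.9 minutes

μ = GM = 6.674×10⁻¹¹ × 5.972×10²⁴ = 3.986×10¹⁴ m³/s².
r = 6371 + 374.3 = 6745.3 km = 6.7453×10⁶ m.
Kepler's third law: T = 2π√(r³/μ) = 2π√((6.745×10⁶)³ / 3.986×10¹⁴).
r³/μ = 7.700×10⁵ s², so T = 2π × 8.775×10² = 5.514×10³ s.
Converting: 5.514×10³ s ÷ 60.00 = 91.89 minutes.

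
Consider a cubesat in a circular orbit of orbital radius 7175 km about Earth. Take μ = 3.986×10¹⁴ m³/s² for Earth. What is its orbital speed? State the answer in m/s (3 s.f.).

v ≈ 7450 m/s

r = 7175 km = 7.175×10⁶ m.
For a circular orbit v = √(μ/r) = √(3.986×10¹⁴ / 7.175×10⁶) = √(5.555×10⁷) = 7453 m/s.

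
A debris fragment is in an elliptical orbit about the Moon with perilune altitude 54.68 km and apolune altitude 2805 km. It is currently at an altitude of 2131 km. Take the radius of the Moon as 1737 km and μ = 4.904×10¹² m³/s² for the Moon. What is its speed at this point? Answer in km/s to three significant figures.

v ≈ 0.994 km/s

r_p = 1737 + 54.68 = 1791.7 km = 1.7917×10⁶ m.
r_a = 1737 + 2805 = 4542.0 km = 4.5420×10⁶ m.
r = 1737 + 2131 = 3868.0 km = 3.868×10⁶ m.
Semi-major axis a = (r_p + r_a)/2 = 3166.8 km = 3.167×10⁶ m.
Vis-viva: v² = μ(2/r − 1/a) = 4.904×10¹² × (5.171×10⁻⁷ − 3.158×10⁻⁷) = 9.871×10⁵ m²/s².
v = 993.5 m/s = 0.9935 km/s.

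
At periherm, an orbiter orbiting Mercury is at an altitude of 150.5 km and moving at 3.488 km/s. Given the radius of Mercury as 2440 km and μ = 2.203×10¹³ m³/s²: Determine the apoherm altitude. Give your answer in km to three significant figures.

r_p = 2440 + 150.5 = 2590.5 km = 2.590×10⁶ m.
Specific energy ε = v²/2 − μ/r = -2.421×10⁶ J/kg, so a = −μ/(2ε) = 4.550×10⁶ m.
The apsides satisfy r_p + r_a = 2a, so the apoherm radius is 2a − r_p = 6.509×10⁶ m = 6508.8 km.
Apoherm altitude = 6508.8 − 2440 = 4068.8 km.

apoherm altitude ≈ 4070 km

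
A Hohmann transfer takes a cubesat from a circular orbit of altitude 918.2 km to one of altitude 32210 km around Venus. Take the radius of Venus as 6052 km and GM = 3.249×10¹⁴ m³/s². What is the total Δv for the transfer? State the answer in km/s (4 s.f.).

r₁ = 6052 + 918.2 = 6970.2 km = 6.9702×10⁶ m.
r₂ = 6052 + 32210 = 38262 km = 3.8262×10⁷ m.
Transfer ellipse a_t = (r₁ + r₂)/2 = 2.262×10⁷ m.
At r₁: circular v_c1 = √(μ/r₁) = 6827 m/s; transfer-periapsis v_p = √[μ(2/r₁ − 1/a_t)] = 8880 m/s.
Δv₁ = v_p − v_c1 = 2053 m/s.
At r₂: circular v_c2 = √(μ/r₂) = 2914 m/s; transfer-apoapsis v_a = √[μ(2/r₂ − 1/a_t)] = 1618 m/s.
Δv₂ = v_c2 − v_a = 1296 m/s.
Total Δv = Δv₁ + Δv₂ = 3349 m/s = 3.349 km/s.

Δv_total ≈ 3.349 km/s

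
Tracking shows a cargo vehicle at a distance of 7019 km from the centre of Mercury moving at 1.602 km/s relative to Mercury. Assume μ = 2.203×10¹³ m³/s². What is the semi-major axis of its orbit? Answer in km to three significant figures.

r = 7.019×10⁶ m.
Specific orbital energy ε = v²/2 − μ/r = (1602)²/2 − 2.203×10¹³/7.019×10⁶ = -1.855×10⁶ J/kg.
Since ε = −μ/(2a), a = −μ/(2ε) = 5.937×10⁶ m = 5936.7 km.

a ≈ 5940 km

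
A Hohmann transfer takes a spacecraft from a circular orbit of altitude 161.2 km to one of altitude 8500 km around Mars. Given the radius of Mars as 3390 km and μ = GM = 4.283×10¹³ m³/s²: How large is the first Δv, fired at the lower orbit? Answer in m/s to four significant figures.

r₁ = 3390 + 161.2 = 3551.2 km = 3.5512×10⁶ m.
r₂ = 3390 + 8500 = 11890 km = 1.1890×10⁷ m.
Transfer ellipse a_t = (r₁ + r₂)/2 = 7.721×10⁶ m.
At r₁: circular v_c1 = √(μ/r₁) = 3473 m/s; transfer-periapsis v_p = √[μ(2/r₁ − 1/a_t)] = 4310 m/s.
Δv₁ = v_p − v_c1 = 836.9 m/s.

Δv ≈ 836.9 m/s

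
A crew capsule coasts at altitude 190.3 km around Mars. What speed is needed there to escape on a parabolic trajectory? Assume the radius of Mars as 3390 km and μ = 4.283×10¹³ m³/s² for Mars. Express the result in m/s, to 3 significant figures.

r = 3390 + 190.3 = 3580.3 km = 3.5803×10⁶ m.
Escape speed v_esc = √(2μ/r) = √(2 × 4.283×10¹³ / 3.580×10⁶) = √(2.393×10⁷) = 4891 m/s.

v_esc ≈ 4890 m/s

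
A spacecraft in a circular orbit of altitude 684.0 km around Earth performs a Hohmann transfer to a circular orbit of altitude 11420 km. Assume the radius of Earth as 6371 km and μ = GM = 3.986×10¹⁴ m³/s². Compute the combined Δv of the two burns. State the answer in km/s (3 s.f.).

Δv_total ≈ 2.64 km/s

r₁ = 6371 + 684.0 = 7055.0 km = 7.0550×10⁶ m.
r₂ = 6371 + 11420 = 17791 km = 1.7791×10⁷ m.
Transfer ellipse a_t = (r₁ + r₂)/2 = 1.242×10⁷ m.
At r₁: circular v_c1 = √(μ/r₁) = 7517 m/s; transfer-perigee v_p = √[μ(2/r₁ − 1/a_t)] = 8995 m/s.
Δv₁ = v_p − v_c1 = 1479 m/s.
At r₂: circular v_c2 = √(μ/r₂) = 4733 m/s; transfer-apogee v_a = √[μ(2/r₂ − 1/a_t)] = 3567 m/s.
Δv₂ = v_c2 − v_a = 1166 m/s.
Total Δv = Δv₁ + Δv₂ = 2645 m/s = 2.645 km/s.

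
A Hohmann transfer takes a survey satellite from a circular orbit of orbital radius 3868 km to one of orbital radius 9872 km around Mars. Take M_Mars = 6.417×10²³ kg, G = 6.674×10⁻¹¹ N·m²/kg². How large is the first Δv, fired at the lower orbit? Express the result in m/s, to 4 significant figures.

Δv ≈ 661.3 m/s

μ = GM = 6.674×10⁻¹¹ × 6.417×10²³ = 4.283×10¹³ m³/s².
r₁ = 3868 km = 3.868×10⁶ m.
r₂ = 9872 km = 9.872×10⁶ m.
Transfer ellipse a_t = (r₁ + r₂)/2 = 6.870×10⁶ m.
At r₁: circular v_c1 = √(μ/r₁) = 3327 m/s; transfer-periapsis v_p = √[μ(2/r₁ − 1/a_t)] = 3989 m/s.
Δv₁ = v_p − v_c1 = 661.3 m/s.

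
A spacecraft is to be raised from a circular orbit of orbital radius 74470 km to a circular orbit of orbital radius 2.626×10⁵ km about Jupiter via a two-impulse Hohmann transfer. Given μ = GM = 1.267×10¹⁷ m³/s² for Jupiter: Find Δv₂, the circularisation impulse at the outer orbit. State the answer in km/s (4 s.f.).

r₁ = 74470 km = 7.447×10⁷ m.
r₂ = 2.626×10⁵ km = 2.626×10⁸ m.
Transfer ellipse a_t = (r₁ + r₂)/2 = 1.685×10⁸ m.
At r₁: circular v_c1 = √(μ/r₁) = 41250 m/s; transfer-perijove v_p = √[μ(2/r₁ − 1/a_t)] = 51490 m/s.
At r₂: circular v_c2 = √(μ/r₂) = 21970 m/s; transfer-apojove v_a = √[μ(2/r₂ − 1/a_t)] = 14600 m/s.
Δv₂ = v_c2 − v_a = 7364 m/s.
= 7.364 km/s.

Δv ≈ 7.364 km/s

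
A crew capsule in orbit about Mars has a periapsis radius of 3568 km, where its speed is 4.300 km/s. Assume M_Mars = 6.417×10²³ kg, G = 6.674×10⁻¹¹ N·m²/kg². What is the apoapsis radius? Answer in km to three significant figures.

apoapsis radius ≈ 12000 km

μ = GM = 6.674×10⁻¹¹ × 6.417×10²³ = 4.283×10¹³ m³/s².
r_p = 3.568×10⁶ m.
Specific energy ε = v²/2 − μ/r = -2.758×10⁶ J/kg, so a = −μ/(2ε) = 7.764×10⁶ m.
The apsides satisfy r_p + r_a = 2a, so the apoapsis radius is 2a − r_p = 1.196×10⁷ m = 11960 km.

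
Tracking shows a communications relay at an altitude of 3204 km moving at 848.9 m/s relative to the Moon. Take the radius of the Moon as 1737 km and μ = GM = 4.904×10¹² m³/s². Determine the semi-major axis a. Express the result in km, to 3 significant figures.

r = 1737 + 3204 = 4941.0 km = 4.941×10⁶ m.
Vis-viva rearranged: 1/a = 2/r − v²/μ = 4.048×10⁻⁷ − 1.469×10⁻⁷ = 2.578×10⁻⁷ m⁻¹.
a = 3.879×10⁶ m = 3878.5 km.

a ≈ 3880 km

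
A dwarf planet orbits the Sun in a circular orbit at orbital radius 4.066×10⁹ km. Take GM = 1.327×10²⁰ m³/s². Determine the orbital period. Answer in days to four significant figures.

r = 4.066×10⁹ km = 4.066×10¹² m.
Kepler's third law: T = 2π√(r³/μ) = 2π√((4.066×10¹²)³ / 1.327×10²⁰).
r³/μ = 5.066×10¹⁷ s², so T = 2π × 7.117×10⁸ = 4.472×10⁹ s.
Converting: 4.472×10⁹ s ÷ 86400 = 51760 days.

T ≈ 51760 days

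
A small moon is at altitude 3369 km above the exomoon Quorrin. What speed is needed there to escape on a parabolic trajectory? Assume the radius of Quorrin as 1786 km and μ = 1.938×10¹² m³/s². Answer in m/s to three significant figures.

r = 1786 + 3369 = 5155.0 km = 5.1550×10⁶ m.
Escape speed v_esc = √(2μ/r) = √(2 × 1.938×10¹² / 5.155×10⁶) = √(7.519×10⁵) = 867.1 m/s.

v_esc ≈ 867 m/s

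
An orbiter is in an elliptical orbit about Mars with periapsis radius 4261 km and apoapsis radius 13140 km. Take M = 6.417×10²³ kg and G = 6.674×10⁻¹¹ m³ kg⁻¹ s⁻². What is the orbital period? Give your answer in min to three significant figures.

μ = GM = 6.674×10⁻¹¹ × 6.417×10²³ = 4.283×10¹³ m³/s².
Semi-major axis a = (r_p + r_a)/2 = (4261.0 + 13140)/2 = 8700.5 km = 8.700×10⁶ m.
By Kepler's third law T = 2π√(a³/μ) = 2π × 3.922×10³ = 2.464×10⁴ s.
= 410.7 min.

T ≈ 411 min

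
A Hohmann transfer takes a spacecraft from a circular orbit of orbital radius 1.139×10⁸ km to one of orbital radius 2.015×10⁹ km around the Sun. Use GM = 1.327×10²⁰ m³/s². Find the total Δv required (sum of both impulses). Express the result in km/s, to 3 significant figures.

r₁ = 1.139×10⁸ km = 1.139×10¹¹ m.
r₂ = 2.015×10⁹ km = 2.015×10¹² m.
Transfer ellipse a_t = (r₁ + r₂)/2 = 1.064×10¹² m.
At r₁: circular v_c1 = √(μ/r₁) = 34130 m/s; transfer-perihelion v_p = √[μ(2/r₁ − 1/a_t)] = 46960 m/s.
Δv₁ = v_p − v_c1 = 12830 m/s.
At r₂: circular v_c2 = √(μ/r₂) = 8115 m/s; transfer-aphelion v_a = √[μ(2/r₂ − 1/a_t)] = 2655 m/s.
Δv₂ = v_c2 − v_a = 5461 m/s.
Total Δv = Δv₁ + Δv₂ = 18290 m/s = 18.29 km/s.

Δv_total ≈ 18.3 km/s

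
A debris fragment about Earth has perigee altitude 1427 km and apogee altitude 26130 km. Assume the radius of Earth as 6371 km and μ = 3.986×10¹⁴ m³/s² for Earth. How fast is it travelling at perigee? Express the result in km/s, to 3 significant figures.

v ≈ 9.08 km/s

r_p = 6371 + 1427 = 7798.0 km = 7.7980×10⁶ m.
r_a = 6371 + 26130 = 32501 km = 3.2501×10⁷ m.
Semi-major axis a = (r_p + r_a)/2 = 20150 km = 2.015×10⁷ m.
Vis-viva: v² = μ(2/r − 1/a) = 3.986×10¹⁴ × (2.565×10⁻⁷ − 4.963×10⁻⁸) = 8.245×10⁷ m²/s².
v = 9080 m/s = 9.080 km/s.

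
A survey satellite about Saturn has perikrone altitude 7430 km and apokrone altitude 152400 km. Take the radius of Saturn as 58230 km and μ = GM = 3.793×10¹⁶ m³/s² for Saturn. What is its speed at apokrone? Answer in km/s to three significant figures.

v ≈ 9.25 km/s

r_p = 58230 + 7430 = 65660 km = 6.5660×10⁷ m.
r_a = 58230 + 152400 = 210630 km = 2.1063×10⁸ m.
Semi-major axis a = (r_p + r_a)/2 = 1.3814×10⁵ km = 1.381×10⁸ m.
Vis-viva: v² = μ(2/r − 1/a) = 3.793×10¹⁶ × (9.495×10⁻⁹ − 7.239×10⁻⁹) = 8.559×10⁷ m²/s².
v = 9252 m/s = 9.252 km/s.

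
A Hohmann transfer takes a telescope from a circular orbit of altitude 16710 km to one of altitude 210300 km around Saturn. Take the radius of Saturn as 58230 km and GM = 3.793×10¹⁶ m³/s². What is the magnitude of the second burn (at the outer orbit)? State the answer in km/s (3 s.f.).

Δv ≈ 4.03 km/s

r₁ = 58230 + 16710 = 74940 km = 7.4940×10⁷ m.
r₂ = 58230 + 210300 = 268530 km = 2.6853×10⁸ m.
Transfer ellipse a_t = (r₁ + r₂)/2 = 1.717×10⁸ m.
At r₁: circular v_c1 = √(μ/r₁) = 22500 m/s; transfer-perikrone v_p = √[μ(2/r₁ − 1/a_t)] = 28130 m/s.
At r₂: circular v_c2 = √(μ/r₂) = 11880 m/s; transfer-apokrone v_a = √[μ(2/r₂ − 1/a_t)] = 7851 m/s.
Δv₂ = v_c2 − v_a = 4034 m/s.
= 4.034 km/s.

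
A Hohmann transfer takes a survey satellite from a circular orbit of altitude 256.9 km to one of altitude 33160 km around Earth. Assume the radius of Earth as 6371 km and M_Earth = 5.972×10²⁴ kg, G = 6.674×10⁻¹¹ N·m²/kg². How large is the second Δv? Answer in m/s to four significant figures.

Δv ≈ 1474 m/s

μ = GM = 6.674×10⁻¹¹ × 5.972×10²⁴ = 3.986×10¹⁴ m³/s².
r₁ = 6371 + 256.9 = 6627.9 km = 6.6279×10⁶ m.
r₂ = 6371 + 33160 = 39531 km = 3.9531×10⁷ m.
Transfer ellipse a_t = (r₁ + r₂)/2 = 2.308×10⁷ m.
At r₁: circular v_c1 = √(μ/r₁) = 7755 m/s; transfer-perigee v_p = √[μ(2/r₁ − 1/a_t)] = 10150 m/s.
At r₂: circular v_c2 = √(μ/r₂) = 3175 m/s; transfer-apogee v_a = √[μ(2/r₂ − 1/a_t)] = 1702 m/s.
Δv₂ = v_c2 − v_a = 1474 m/s.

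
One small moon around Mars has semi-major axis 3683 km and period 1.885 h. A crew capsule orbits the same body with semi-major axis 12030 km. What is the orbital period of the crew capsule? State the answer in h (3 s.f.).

Kepler's third law: T² ∝ a³, so T₂ = T₁ (a₂/a₁)^(3/2).
a₂/a₁ = 3.266, (a₂/a₁)^(3/2) = 5.903.
T₂ = 1.885 × 5.903 = 11.13 h.

T₂ ≈ 11.1 h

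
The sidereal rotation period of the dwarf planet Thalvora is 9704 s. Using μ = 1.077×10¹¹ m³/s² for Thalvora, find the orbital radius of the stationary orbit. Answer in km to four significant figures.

A synchronous orbit has period T, so by Kepler's third law a = (μT²/4π²)^(1/3).
μT²/4π² = 1.077×10¹¹ × (9.704×10³)² / 39.48 = 2.569×10¹⁷ m³.
a = 6.357×10⁵ m = 635.70 km.

r_sync ≈ 635.7 km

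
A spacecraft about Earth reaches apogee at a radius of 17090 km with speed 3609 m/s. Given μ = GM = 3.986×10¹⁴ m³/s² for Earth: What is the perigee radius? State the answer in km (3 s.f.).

r_a = 1.709×10⁷ m.
Specific energy ε = v²/2 − μ/r = -1.681×10⁷ J/kg, so a = −μ/(2ε) = 1.186×10⁷ m.
The apsides satisfy r_p + r_a = 2a, so the perigee radius is 2a − r_a = 6.620×10⁶ m = 6620.5 km.

perigee radius ≈ 6620 km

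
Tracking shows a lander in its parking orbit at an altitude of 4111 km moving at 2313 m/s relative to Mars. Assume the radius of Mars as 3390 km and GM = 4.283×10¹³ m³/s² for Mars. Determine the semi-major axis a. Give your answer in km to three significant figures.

r = 3390 + 4111 = 7501.0 km = 7.501×10⁶ m.
Specific orbital energy ε = v²/2 − μ/r = (2313)²/2 − 4.283×10¹³/7.501×10⁶ = -3.035×10⁶ J/kg.
Since ε = −μ/(2a), a = −μ/(2ε) = 7.056×10⁶ m = 7056.2 km.

a ≈ 7060 km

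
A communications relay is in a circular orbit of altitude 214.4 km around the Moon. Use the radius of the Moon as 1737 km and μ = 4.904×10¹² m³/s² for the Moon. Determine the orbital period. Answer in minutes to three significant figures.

r = 1737 + 214.4 = 1951.4 km = 1.9514×10⁶ m.
Kepler's third law: T = 2π√(r³/μ) = 2π√((1.951×10⁶)³ / 4.904×10¹²).
r³/μ = 1.515×10⁶ s², so T = 2π × 1.231×10³ = 7.734×10³ s.
Converting: 7.734×10³ s ÷ 60.00 = 128.9 minutes.

T ≈ 129 minutes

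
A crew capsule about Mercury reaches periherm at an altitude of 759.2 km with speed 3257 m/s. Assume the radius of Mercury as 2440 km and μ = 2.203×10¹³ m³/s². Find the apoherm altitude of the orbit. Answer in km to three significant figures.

r_p = 2440 + 759.2 = 3199.2 km = 3.199×10⁶ m.
Specific energy ε = v²/2 − μ/r = -1.582×10⁶ J/kg, so a = −μ/(2ε) = 6.962×10⁶ m.
The apsides satisfy r_p + r_a = 2a, so the apoherm radius is 2a − r_p = 1.073×10⁷ m = 10726 km.
Apoherm altitude = 10726 − 2440 = 8285.6 km.

apoherm altitude ≈ 8290 km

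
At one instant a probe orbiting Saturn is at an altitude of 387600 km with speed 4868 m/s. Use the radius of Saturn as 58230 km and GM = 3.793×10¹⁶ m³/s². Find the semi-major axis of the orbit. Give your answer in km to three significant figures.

a ≈ 2.59×10⁵ km

r = 58230 + 387600 = 4.4583×10⁵ km = 4.458×10⁸ m.
Vis-viva rearranged: 1/a = 2/r − v²/μ = 4.486×10⁻⁹ − 6.248×10⁻¹⁰ = 3.861×10⁻⁹ m⁻¹.
a = 2.590×10⁸ m = 2.5898×10⁵ km.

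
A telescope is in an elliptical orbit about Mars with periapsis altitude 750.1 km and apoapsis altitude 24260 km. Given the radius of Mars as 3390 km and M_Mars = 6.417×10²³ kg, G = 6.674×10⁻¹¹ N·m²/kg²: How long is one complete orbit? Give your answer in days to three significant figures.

μ = GM = 6.674×10⁻¹¹ × 6.417×10²³ = 4.283×10¹³ m³/s².
r_p = 3390 + 750.1 = 4140.1 km = 4.1401×10⁶ m.
r_a = 3390 + 24260 = 27650 km = 2.7650×10⁷ m.
Semi-major axis a = (r_p + r_a)/2 = (4140.1 + 27650)/2 = 15895 km = 1.590×10⁷ m.
By Kepler's third law T = 2π√(a³/μ) = 2π × 9.684×10³ = 6.084×10⁴ s.
= 0.7042 days.

T ≈ 0.704 days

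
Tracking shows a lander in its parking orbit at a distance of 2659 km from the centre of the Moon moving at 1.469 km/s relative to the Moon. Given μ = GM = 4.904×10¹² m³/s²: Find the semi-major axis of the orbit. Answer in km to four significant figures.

a ≈ 3204 km

r = 2.659×10⁶ m.
Vis-viva rearranged: 1/a = 2/r − v²/μ = 7.522×10⁻⁷ − 4.400×10⁻⁷ = 3.121×10⁻⁷ m⁻¹.
a = 3.204×10⁶ m = 3203.9 km.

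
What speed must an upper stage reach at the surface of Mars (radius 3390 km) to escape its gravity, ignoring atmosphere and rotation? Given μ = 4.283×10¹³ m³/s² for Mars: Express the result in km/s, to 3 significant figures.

v_esc ≈ 5.03 km/s

r = R = 3.390×10⁶ m.
Escape speed v_esc = √(2μ/r) = √(2 × 4.283×10¹³ / 3.390×10⁶) = √(2.527×10⁷) = 5027 m/s.
= 5.027 km/s.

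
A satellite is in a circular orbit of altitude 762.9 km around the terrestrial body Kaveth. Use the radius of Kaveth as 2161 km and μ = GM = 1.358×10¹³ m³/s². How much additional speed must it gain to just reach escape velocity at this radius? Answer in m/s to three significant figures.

r = 2161 + 762.9 = 2923.9 km = 2.9239×10⁶ m.
Circular speed v_c = √(μ/r) = 2155 m/s.
Escape speed v_esc = √(2μ/r) = √2 × v_c = 3048 m/s.
Δv = v_esc − v_c = 892.7 m/s.

Δv ≈ 893 m/s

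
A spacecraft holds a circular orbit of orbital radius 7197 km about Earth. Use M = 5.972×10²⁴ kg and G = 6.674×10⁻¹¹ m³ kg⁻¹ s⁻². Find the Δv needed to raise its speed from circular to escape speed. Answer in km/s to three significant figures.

μ = GM = 6.674×10⁻¹¹ × 5.972×10²⁴ = 3.986×10¹⁴ m³/s².
r = 7197 km = 7.197×10⁶ m.
Circular speed v_c = √(μ/r) = 7442 m/s.
Escape speed v_esc = √(2μ/r) = √2 × v_c = 10520 m/s.
Δv = v_esc − v_c = 3082 m/s = 3.082 km/s.

Δv ≈ 3.08 km/s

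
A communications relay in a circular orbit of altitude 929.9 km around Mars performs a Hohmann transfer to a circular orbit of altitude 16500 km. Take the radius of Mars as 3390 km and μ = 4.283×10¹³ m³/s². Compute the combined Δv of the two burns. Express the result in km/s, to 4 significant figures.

Δv_total ≈ 1.478 km/s

r₁ = 3390 + 929.9 = 4319.9 km = 4.3199×10⁶ m.
r₂ = 3390 + 16500 = 19890 km = 1.9890×10⁷ m.
Transfer ellipse a_t = (r₁ + r₂)/2 = 1.210×10⁷ m.
At r₁: circular v_c1 = √(μ/r₁) = 3149 m/s; transfer-periapsis v_p = √[μ(2/r₁ − 1/a_t)] = 4036 m/s.
Δv₁ = v_p − v_c1 = 887.5 m/s.
At r₂: circular v_c2 = √(μ/r₂) = 1467 m/s; transfer-apoapsis v_a = √[μ(2/r₂ − 1/a_t)] = 876.6 m/s.
Δv₂ = v_c2 − v_a = 590.8 m/s.
Total Δv = Δv₁ + Δv₂ = 1478 m/s = 1.478 km/s.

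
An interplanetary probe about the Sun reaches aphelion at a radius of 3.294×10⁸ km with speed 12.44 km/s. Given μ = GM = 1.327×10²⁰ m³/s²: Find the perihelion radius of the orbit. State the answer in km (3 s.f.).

perihelion radius ≈ 7.83×10⁷ km

r_a = 3.294×10¹¹ m.
Specific energy ε = v²/2 − μ/r = -3.255×10⁸ J/kg, so a = −μ/(2ε) = 2.039×10¹¹ m.
The apsides satisfy r_p + r_a = 2a, so the perihelion radius is 2a − r_a = 7.831×10¹⁰ m = 7.8309×10⁷ km.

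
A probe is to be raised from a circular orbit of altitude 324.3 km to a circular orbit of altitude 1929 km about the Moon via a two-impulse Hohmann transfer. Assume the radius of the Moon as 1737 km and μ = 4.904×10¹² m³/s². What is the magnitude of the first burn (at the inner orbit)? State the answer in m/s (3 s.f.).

Δv ≈ 203 m/s

r₁ = 1737 + 324.3 = 2061.3 km = 2.0613×10⁶ m.
r₂ = 1737 + 1929 = 3666.0 km = 3.6660×10⁶ m.
Transfer ellipse a_t = (r₁ + r₂)/2 = 2.864×10⁶ m.
At r₁: circular v_c1 = √(μ/r₁) = 1542 m/s; transfer-perilune v_p = √[μ(2/r₁ − 1/a_t)] = 1745 m/s.
Δv₁ = v_p − v_c1 = 202.8 m/s.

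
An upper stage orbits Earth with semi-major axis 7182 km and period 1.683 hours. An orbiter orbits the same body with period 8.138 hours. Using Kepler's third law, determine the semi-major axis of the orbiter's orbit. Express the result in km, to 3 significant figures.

a₂ ≈ 20500 km

Kepler's third law: a³ ∝ T², so a₂ = a₁ (T₂/T₁)^(2/3).
T₂/T₁ = 4.835, (T₂/T₁)^(2/3) = 2.859.
a₂ = 7182 × 2.859 = 20540 km.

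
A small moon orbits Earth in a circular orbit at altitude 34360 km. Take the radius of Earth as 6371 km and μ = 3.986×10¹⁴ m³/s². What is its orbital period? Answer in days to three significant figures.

T ≈ 0.947 days

r = 6371 + 34360 = 40731 km = 4.0731×10⁷ m.
Kepler's third law: T = 2π√(r³/μ) = 2π√((4.073×10⁷)³ / 3.986×10¹⁴).
r³/μ = 1.695×10⁸ s², so T = 2π × 1.302×10⁴ = 8.181×10⁴ s.
Converting: 8.181×10⁴ s ÷ 86400 = 0.9469 days.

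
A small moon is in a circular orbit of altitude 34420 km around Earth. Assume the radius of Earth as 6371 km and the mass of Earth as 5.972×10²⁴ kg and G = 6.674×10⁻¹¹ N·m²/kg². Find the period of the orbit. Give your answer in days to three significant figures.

T ≈ 0.949 days

μ = GM = 6.674×10⁻¹¹ × 5.972×10²⁴ = 3.986×10¹⁴ m³/s².
r = 6371 + 34420 = 40791 km = 4.0791×10⁷ m.
Kepler's third law: T = 2π√(r³/μ) = 2π√((4.079×10⁷)³ / 3.986×10¹⁴).
r³/μ = 1.703×10⁸ s², so T = 2π × 1.305×10⁴ = 8.199×10⁴ s.
Converting: 8.199×10⁴ s ÷ 86400 = 0.949 days.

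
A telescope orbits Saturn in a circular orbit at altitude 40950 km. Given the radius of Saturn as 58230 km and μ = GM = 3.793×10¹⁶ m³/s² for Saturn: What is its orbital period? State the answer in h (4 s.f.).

T ≈ 8.852 h

r = 58230 + 40950 = 99180 km = 9.9180×10⁷ m.
Kepler's third law: T = 2π√(r³/μ) = 2π√((9.918×10⁷)³ / 3.793×10¹⁶).
r³/μ = 2.572×10⁷ s², so T = 2π × 5.072×10³ = 3.187×10⁴ s.
Converting: 3.187×10⁴ s ÷ 3600 = 8.852 h.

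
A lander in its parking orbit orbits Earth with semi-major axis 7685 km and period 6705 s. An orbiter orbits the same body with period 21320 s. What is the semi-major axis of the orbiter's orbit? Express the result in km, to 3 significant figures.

a₂ ≈ 16600 km

Kepler's third law: a³ ∝ T², so a₂ = a₁ (T₂/T₁)^(2/3).
T₂/T₁ = 3.180, (T₂/T₁)^(2/3) = 2.162.
a₂ = 7685 × 2.162 = 16620 km.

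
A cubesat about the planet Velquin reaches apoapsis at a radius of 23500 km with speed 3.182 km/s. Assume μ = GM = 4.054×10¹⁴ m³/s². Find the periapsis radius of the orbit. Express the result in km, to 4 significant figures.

periapsis radius ≈ 9761 km

r_a = 2.350×10⁷ m.
Specific energy ε = v²/2 − μ/r = -1.219×10⁷ J/kg, so a = −μ/(2ε) = 1.663×10⁷ m.
The apsides satisfy r_p + r_a = 2a, so the periapsis radius is 2a − r_a = 9.761×10⁶ m = 9760.9 km.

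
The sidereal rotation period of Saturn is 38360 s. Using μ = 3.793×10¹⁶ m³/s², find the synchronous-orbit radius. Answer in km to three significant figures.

r_sync ≈ 1.12×10⁵ km

A synchronous orbit has period T, so by Kepler's third law a = (μT²/4π²)^(1/3).
μT²/4π² = 3.793×10¹⁶ × (3.836×10⁴)² / 39.48 = 1.414×10²⁴ m³.
a = 1.122×10⁸ m = 1.1223×10⁵ km.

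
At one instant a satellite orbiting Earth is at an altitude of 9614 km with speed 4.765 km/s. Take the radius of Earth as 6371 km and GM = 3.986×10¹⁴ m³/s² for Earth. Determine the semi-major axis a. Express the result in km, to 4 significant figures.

a ≈ 14670 km

r = 6371 + 9614 = 15985 km = 1.598×10⁷ m.
Vis-viva rearranged: 1/a = 2/r − v²/μ = 1.251×10⁻⁷ − 5.696×10⁻⁸ = 6.815×10⁻⁸ m⁻¹.
a = 1.467×10⁷ m = 14672 km.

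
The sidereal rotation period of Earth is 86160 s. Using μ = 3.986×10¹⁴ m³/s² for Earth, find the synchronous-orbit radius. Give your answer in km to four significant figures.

A synchronous orbit has period T, so by Kepler's third law a = (μT²/4π²)^(1/3).
μT²/4π² = 3.986×10¹⁴ × (8.616×10⁴)² / 39.48 = 7.495×10²² m³.
a = 4.216×10⁷ m = 42163 km.

r_sync ≈ 42160 km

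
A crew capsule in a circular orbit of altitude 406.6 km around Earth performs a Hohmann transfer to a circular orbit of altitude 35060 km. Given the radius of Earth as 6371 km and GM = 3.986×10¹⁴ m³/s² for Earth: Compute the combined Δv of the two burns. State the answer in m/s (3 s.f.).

Δv_total ≈ 3840 m/s

r₁ = 6371 + 406.6 = 6777.6 km = 6.7776×10⁶ m.
r₂ = 6371 + 35060 = 41431 km = 4.1431×10⁷ m.
Transfer ellipse a_t = (r₁ + r₂)/2 = 2.410×10⁷ m.
At r₁: circular v_c1 = √(μ/r₁) = 7669 m/s; transfer-perigee v_p = √[μ(2/r₁ − 1/a_t)] = 10050 m/s.
Δv₁ = v_p − v_c1 = 2385 m/s.
At r₂: circular v_c2 = √(μ/r₂) = 3102 m/s; transfer-apogee v_a = √[μ(2/r₂ − 1/a_t)] = 1645 m/s.
Δv₂ = v_c2 − v_a = 1457 m/s.
Total Δv = Δv₁ + Δv₂ = 3842 m/s.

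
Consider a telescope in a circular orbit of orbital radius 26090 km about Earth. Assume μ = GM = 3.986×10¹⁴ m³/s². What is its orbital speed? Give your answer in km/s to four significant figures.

r = 26090 km = 2.609×10⁷ m.
For a circular orbit v = √(μ/r) = √(3.986×10¹⁴ / 2.609×10⁷) = √(1.528×10⁷) = 3909 m/s.
That is 3.909 km/s.

v ≈ 3.909 km/s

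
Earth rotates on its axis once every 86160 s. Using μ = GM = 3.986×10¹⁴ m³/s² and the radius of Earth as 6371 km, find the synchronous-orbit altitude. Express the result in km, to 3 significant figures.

A synchronous orbit has period T, so by Kepler's third law a = (μT²/4π²)^(1/3).
μT²/4π² = 3.986×10¹⁴ × (8.616×10⁴)² / 39.48 = 7.495×10²² m³.
a = 4.216×10⁷ m = 42163 km.
Altitude h = a − R = 42163 − 6371 = 35792 km.

h_sync ≈ 35800 km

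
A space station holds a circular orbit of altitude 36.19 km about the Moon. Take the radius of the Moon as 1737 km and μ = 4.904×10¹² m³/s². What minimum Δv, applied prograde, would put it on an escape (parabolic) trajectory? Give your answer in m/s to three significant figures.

Δv ≈ 689 m/s

r = 1737 + 36.19 = 1773.2 km = 1.7732×10⁶ m.
Circular speed v_c = √(μ/r) = 1663 m/s.
Escape speed v_esc = √(2μ/r) = √2 × v_c = 2352 m/s.
Δv = v_esc − v_c = 688.8 m/s.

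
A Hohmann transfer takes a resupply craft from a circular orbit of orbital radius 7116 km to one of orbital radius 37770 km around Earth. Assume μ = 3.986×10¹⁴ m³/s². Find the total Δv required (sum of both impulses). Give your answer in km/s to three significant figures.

Δv_total ≈ 3.64 km/s

r₁ = 7116 km = 7.116×10⁶ m.
r₂ = 37770 km = 3.777×10⁷ m.
Transfer ellipse a_t = (r₁ + r₂)/2 = 2.244×10⁷ m.
At r₁: circular v_c1 = √(μ/r₁) = 7484 m/s; transfer-perigee v_p = √[μ(2/r₁ − 1/a_t)] = 9709 m/s.
Δv₁ = v_p − v_c1 = 2225 m/s.
At r₂: circular v_c2 = √(μ/r₂) = 3249 m/s; transfer-apogee v_a = √[μ(2/r₂ − 1/a_t)] = 1829 m/s.
Δv₂ = v_c2 − v_a = 1419 m/s.
Total Δv = Δv₁ + Δv₂ = 3644 m/s = 3.644 km/s.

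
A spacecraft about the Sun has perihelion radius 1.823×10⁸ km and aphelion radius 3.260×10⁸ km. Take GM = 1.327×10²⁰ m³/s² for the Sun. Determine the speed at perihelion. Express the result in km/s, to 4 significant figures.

v ≈ 30.56 km/s

Semi-major axis a = (r_p + r_a)/2 = 2.5415×10⁸ km = 2.542×10¹¹ m.
Vis-viva: v² = μ(2/r − 1/a) = 1.327×10²⁰ × (1.097×10⁻¹¹ − 3.935×10⁻¹²) = 9.337×10⁸ m²/s².
v = 30560 m/s = 30.56 km/s.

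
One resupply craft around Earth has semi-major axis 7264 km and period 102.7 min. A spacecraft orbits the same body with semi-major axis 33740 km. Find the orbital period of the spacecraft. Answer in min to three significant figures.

T₂ ≈ 1030 min

Kepler's third law: T² ∝ a³, so T₂ = T₁ (a₂/a₁)^(3/2).
a₂/a₁ = 4.645, (a₂/a₁)^(3/2) = 10.01.
T₂ = 102.7 × 10.01 = 1028 min.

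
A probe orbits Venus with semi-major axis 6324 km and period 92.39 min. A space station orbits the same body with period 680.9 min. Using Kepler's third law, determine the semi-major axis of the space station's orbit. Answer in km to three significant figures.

Kepler's third law: a³ ∝ T², so a₂ = a₁ (T₂/T₁)^(2/3).
T₂/T₁ = 7.370, (T₂/T₁)^(2/3) = 3.787.
a₂ = 6324 × 3.787 = 23950 km.

a₂ ≈ 23900 km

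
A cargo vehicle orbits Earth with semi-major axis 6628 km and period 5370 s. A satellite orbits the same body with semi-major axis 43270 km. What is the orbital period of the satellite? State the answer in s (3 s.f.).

T₂ ≈ 89600 s

Kepler's third law: T² ∝ a³, so T₂ = T₁ (a₂/a₁)^(3/2).
a₂/a₁ = 6.528, (a₂/a₁)^(3/2) = 16.68.
T₂ = 5370 × 16.68 = 89570 s.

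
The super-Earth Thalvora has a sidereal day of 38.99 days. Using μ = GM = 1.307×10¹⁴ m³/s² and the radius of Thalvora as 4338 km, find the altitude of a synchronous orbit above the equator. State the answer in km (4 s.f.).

h_sync ≈ 3.306×10⁵ km

T = 38.99 days = 3.369×10⁶ s.
A synchronous orbit has period T, so by Kepler's third law a = (μT²/4π²)^(1/3).
μT²/4π² = 1.307×10¹⁴ × (3.369×10⁶)² / 39.48 = 3.757×10²⁵ m³.
a = 3.349×10⁸ m = 3.3493×10⁵ km.
Altitude h = a − R = 3.3493×10⁵ − 4338 = 3.3059×10⁵ km.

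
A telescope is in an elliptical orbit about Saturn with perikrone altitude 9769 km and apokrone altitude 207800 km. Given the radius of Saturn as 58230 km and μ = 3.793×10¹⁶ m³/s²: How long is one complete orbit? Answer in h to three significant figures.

r_p = 58230 + 9769 = 67999 km = 6.7999×10⁷ m.
r_a = 58230 + 207800 = 266030 km = 2.6603×10⁸ m.
Semi-major axis a = (r_p + r_a)/2 = (67999 + 2.6603×10⁵)/2 = 1.6701×10⁵ km = 1.670×10⁸ m.
By Kepler's third law T = 2π√(a³/μ) = 2π × 1.108×10⁴ = 6.963×10⁴ s.
= 19.34 h.

T ≈ 19.3 h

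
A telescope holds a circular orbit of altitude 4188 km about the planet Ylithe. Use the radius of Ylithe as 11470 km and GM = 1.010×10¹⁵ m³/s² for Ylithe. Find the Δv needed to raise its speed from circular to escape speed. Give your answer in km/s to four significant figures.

r = 11470 + 4188 = 15658 km = 1.5658×10⁷ m.
Circular speed v_c = √(μ/r) = 8031 m/s.
Escape speed v_esc = √(2μ/r) = √2 × v_c = 11360 m/s.
Δv = v_esc − v_c = 3327 m/s = 3.327 km/s.

Δv ≈ 3.327 km/s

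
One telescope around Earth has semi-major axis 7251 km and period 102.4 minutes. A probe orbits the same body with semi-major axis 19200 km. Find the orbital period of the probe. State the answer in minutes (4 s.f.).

T₂ ≈ 441.2 minutes

Kepler's third law: T² ∝ a³, so T₂ = T₁ (a₂/a₁)^(3/2).
a₂/a₁ = 2.648, (a₂/a₁)^(3/2) = 4.309.
T₂ = 102.4 × 4.309 = 441.2 minutes.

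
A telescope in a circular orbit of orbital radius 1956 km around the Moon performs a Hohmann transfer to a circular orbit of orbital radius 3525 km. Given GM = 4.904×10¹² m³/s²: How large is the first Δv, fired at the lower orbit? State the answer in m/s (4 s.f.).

r₁ = 1956 km = 1.956×10⁶ m.
r₂ = 3525 km = 3.525×10⁶ m.
Transfer ellipse a_t = (r₁ + r₂)/2 = 2.740×10⁶ m.
At r₁: circular v_c1 = √(μ/r₁) = 1583 m/s; transfer-perilune v_p = √[μ(2/r₁ − 1/a_t)] = 1796 m/s.
Δv₁ = v_p − v_c1 = 212.4 m/s.

Δv ≈ 212.4 m/s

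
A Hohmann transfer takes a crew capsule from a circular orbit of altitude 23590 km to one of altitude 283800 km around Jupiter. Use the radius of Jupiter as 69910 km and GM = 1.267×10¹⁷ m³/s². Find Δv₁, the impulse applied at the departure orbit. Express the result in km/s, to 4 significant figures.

Δv ≈ 9.487 km/s

r₁ = 69910 + 23590 = 93500 km = 9.3500×10⁷ m.
r₂ = 69910 + 283800 = 353710 km = 3.5371×10⁸ m.
Transfer ellipse a_t = (r₁ + r₂)/2 = 2.236×10⁸ m.
At r₁: circular v_c1 = √(μ/r₁) = 36810 m/s; transfer-perijove v_p = √[μ(2/r₁ − 1/a_t)] = 46300 m/s.
Δv₁ = v_p − v_c1 = 9487 m/s.
= 9.487 km/s.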